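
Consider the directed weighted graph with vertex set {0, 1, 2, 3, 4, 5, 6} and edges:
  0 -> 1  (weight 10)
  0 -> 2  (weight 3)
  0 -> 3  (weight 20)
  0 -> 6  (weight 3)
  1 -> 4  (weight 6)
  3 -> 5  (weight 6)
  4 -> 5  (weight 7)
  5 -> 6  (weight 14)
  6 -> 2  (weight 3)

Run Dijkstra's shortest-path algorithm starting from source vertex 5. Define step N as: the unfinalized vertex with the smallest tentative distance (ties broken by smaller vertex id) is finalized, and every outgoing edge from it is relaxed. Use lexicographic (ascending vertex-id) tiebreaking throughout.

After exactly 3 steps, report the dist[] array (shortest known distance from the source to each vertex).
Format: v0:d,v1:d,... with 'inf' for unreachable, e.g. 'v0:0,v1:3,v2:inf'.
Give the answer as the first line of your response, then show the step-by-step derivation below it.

v0:inf,v1:inf,v2:17,v3:inf,v4:inf,v5:0,v6:14

step 1: dist = v0:inf,v1:inf,v2:inf,v3:inf,v4:inf,v5:0,v6:14
step 2: dist = v0:inf,v1:inf,v2:17,v3:inf,v4:inf,v5:0,v6:14
step 3: dist = v0:inf,v1:inf,v2:17,v3:inf,v4:inf,v5:0,v6:14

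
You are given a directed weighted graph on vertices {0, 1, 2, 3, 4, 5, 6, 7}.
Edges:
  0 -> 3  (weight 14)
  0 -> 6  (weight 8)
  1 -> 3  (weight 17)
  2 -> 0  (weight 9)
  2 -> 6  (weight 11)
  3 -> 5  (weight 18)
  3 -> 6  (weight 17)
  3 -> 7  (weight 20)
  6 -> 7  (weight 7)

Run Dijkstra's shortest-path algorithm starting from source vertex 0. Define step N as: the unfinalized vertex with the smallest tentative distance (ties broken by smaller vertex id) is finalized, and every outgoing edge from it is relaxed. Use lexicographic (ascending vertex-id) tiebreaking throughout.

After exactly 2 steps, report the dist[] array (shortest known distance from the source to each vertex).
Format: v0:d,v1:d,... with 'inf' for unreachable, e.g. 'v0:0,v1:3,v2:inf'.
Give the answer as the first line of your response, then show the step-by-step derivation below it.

v0:0,v1:inf,v2:inf,v3:14,v4:inf,v5:inf,v6:8,v7:15

step 1: dist = v0:0,v1:inf,v2:inf,v3:14,v4:inf,v5:inf,v6:8,v7:inf
step 2: dist = v0:0,v1:inf,v2:inf,v3:14,v4:inf,v5:inf,v6:8,v7:15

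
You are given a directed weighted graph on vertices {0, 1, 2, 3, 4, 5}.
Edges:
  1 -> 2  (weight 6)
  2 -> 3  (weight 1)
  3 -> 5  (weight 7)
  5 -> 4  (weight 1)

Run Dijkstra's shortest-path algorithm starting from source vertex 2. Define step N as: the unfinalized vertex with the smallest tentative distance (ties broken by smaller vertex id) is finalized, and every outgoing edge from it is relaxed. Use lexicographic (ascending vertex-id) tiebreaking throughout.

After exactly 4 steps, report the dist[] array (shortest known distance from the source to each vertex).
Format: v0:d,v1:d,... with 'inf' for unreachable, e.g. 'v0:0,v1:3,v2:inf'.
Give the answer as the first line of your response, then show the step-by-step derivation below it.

v0:inf,v1:inf,v2:0,v3:1,v4:9,v5:8

step 1: dist = v0:inf,v1:inf,v2:0,v3:1,v4:inf,v5:inf
step 2: dist = v0:inf,v1:inf,v2:0,v3:1,v4:inf,v5:8
step 3: dist = v0:inf,v1:inf,v2:0,v3:1,v4:9,v5:8
step 4: dist = v0:inf,v1:inf,v2:0,v3:1,v4:9,v5:8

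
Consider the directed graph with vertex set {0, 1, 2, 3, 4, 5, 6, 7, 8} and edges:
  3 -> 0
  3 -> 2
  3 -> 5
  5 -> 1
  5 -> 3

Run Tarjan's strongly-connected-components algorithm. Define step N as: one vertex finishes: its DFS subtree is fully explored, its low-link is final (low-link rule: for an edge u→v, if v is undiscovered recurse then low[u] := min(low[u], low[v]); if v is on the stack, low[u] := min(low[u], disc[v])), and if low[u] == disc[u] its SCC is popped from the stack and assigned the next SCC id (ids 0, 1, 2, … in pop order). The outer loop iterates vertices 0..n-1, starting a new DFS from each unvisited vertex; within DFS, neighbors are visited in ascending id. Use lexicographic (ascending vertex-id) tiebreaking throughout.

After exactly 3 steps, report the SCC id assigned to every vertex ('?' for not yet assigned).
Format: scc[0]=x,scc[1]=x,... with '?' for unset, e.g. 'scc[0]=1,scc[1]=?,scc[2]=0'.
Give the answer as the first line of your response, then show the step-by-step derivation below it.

scc[0]=0,scc[1]=1,scc[2]=2,scc[3]=?,scc[4]=?,scc[5]=?,scc[6]=?,scc[7]=?,scc[8]=?

step 1: low=(low[0]=0,low[1]=?,low[2]=?,low[3]=?,low[4]=?,low[5]=?,low[6]=?,low[7]=?,low[8]=?); scc=(scc[0]=0,scc[1]=?,scc[2]=?,scc[3]=?,scc[4]=?,scc[5]=?,scc[6]=?,scc[7]=?,scc[8]=?)
step 2: low=(low[0]=0,low[1]=1,low[2]=?,low[3]=?,low[4]=?,low[5]=?,low[6]=?,low[7]=?,low[8]=?); scc=(scc[0]=0,scc[1]=1,scc[2]=?,scc[3]=?,scc[4]=?,scc[5]=?,scc[6]=?,scc[7]=?,scc[8]=?)
step 3: low=(low[0]=0,low[1]=1,low[2]=2,low[3]=?,low[4]=?,low[5]=?,low[6]=?,low[7]=?,low[8]=?); scc=(scc[0]=0,scc[1]=1,scc[2]=2,scc[3]=?,scc[4]=?,scc[5]=?,scc[6]=?,scc[7]=?,scc[8]=?)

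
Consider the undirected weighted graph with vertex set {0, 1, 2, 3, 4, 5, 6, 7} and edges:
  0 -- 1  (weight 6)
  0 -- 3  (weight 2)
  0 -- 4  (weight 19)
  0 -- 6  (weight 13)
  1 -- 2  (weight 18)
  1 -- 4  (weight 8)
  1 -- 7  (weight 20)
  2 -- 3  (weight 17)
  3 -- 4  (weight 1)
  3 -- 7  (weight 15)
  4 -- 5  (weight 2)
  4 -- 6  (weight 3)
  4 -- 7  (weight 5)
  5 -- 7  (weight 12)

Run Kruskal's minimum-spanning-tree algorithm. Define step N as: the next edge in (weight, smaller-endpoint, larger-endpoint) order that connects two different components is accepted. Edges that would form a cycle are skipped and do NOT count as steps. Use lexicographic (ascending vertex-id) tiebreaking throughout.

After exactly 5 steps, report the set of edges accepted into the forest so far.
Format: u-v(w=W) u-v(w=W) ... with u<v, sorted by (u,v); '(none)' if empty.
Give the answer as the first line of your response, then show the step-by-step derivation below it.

0-3(w=2) 3-4(w=1) 4-5(w=2) 4-6(w=3) 4-7(w=5)

step 1: add edge 3-4 (w=1); MST = {3-4(w=1)}
step 2: add edge 0-3 (w=2); MST = {0-3(w=2) 3-4(w=1)}
step 3: add edge 4-5 (w=2); MST = {0-3(w=2) 3-4(w=1) 4-5(w=2)}
step 4: add edge 4-6 (w=3); MST = {0-3(w=2) 3-4(w=1) 4-5(w=2) 4-6(w=3)}
step 5: add edge 4-7 (w=5); MST = {0-3(w=2) 3-4(w=1) 4-5(w=2) 4-6(w=3) 4-7(w=5)}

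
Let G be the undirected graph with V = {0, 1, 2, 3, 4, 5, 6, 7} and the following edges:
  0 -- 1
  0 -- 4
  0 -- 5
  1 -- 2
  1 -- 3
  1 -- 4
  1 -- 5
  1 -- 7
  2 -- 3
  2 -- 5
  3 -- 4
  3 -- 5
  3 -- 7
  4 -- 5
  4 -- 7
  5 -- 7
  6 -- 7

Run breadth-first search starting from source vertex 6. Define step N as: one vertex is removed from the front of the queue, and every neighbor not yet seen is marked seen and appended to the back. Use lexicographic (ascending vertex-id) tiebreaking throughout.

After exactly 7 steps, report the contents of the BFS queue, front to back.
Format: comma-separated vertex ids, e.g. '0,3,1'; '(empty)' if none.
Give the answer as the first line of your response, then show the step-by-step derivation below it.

2

step 1: dequeue 6; queue=[7]; order=6
step 2: dequeue 7; queue=[1,3,4,5]; order=6,7
step 3: dequeue 1; queue=[3,4,5,0,2]; order=6,7,1
step 4: dequeue 3; queue=[4,5,0,2]; order=6,7,1,3
step 5: dequeue 4; queue=[5,0,2]; order=6,7,1,3,4
step 6: dequeue 5; queue=[0,2]; order=6,7,1,3,4,5
step 7: dequeue 0; queue=[2]; order=6,7,1,3,4,5,0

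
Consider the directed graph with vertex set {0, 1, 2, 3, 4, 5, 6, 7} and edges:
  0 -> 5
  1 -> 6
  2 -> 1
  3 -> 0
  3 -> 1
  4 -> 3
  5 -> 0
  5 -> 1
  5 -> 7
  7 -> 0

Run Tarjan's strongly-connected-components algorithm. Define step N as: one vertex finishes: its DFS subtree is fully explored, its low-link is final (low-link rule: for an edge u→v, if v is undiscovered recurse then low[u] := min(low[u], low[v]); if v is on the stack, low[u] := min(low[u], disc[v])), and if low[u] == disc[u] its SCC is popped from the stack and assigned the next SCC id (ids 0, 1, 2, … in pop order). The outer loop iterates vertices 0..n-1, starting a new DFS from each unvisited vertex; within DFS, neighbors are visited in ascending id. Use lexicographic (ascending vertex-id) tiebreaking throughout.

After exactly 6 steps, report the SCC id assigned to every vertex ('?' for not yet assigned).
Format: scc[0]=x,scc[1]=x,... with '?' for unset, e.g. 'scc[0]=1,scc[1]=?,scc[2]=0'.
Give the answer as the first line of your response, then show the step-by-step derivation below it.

scc[0]=2,scc[1]=1,scc[2]=3,scc[3]=?,scc[4]=?,scc[5]=2,scc[6]=0,scc[7]=2

step 1: low=(low[0]=0,low[1]=2,low[2]=?,low[3]=?,low[4]=?,low[5]=0,low[6]=3,low[7]=?); scc=(scc[0]=?,scc[1]=?,scc[2]=?,scc[3]=?,scc[4]=?,scc[5]=?,scc[6]=0,scc[7]=?)
step 2: low=(low[0]=0,low[1]=2,low[2]=?,low[3]=?,low[4]=?,low[5]=0,low[6]=3,low[7]=?); scc=(scc[0]=?,scc[1]=1,scc[2]=?,scc[3]=?,scc[4]=?,scc[5]=?,scc[6]=0,scc[7]=?)
step 3: low=(low[0]=0,low[1]=2,low[2]=?,low[3]=?,low[4]=?,low[5]=0,low[6]=3,low[7]=0); scc=(scc[0]=?,scc[1]=1,scc[2]=?,scc[3]=?,scc[4]=?,scc[5]=?,scc[6]=0,scc[7]=?)
step 4: low=(low[0]=0,low[1]=2,low[2]=?,low[3]=?,low[4]=?,low[5]=0,low[6]=3,low[7]=0); scc=(scc[0]=?,scc[1]=1,scc[2]=?,scc[3]=?,scc[4]=?,scc[5]=?,scc[6]=0,scc[7]=?)
step 5: low=(low[0]=0,low[1]=2,low[2]=?,low[3]=?,low[4]=?,low[5]=0,low[6]=3,low[7]=0); scc=(scc[0]=2,scc[1]=1,scc[2]=?,scc[3]=?,scc[4]=?,scc[5]=2,scc[6]=0,scc[7]=2)
step 6: low=(low[0]=0,low[1]=2,low[2]=5,low[3]=?,low[4]=?,low[5]=0,low[6]=3,low[7]=0); scc=(scc[0]=2,scc[1]=1,scc[2]=3,scc[3]=?,scc[4]=?,scc[5]=2,scc[6]=0,scc[7]=2)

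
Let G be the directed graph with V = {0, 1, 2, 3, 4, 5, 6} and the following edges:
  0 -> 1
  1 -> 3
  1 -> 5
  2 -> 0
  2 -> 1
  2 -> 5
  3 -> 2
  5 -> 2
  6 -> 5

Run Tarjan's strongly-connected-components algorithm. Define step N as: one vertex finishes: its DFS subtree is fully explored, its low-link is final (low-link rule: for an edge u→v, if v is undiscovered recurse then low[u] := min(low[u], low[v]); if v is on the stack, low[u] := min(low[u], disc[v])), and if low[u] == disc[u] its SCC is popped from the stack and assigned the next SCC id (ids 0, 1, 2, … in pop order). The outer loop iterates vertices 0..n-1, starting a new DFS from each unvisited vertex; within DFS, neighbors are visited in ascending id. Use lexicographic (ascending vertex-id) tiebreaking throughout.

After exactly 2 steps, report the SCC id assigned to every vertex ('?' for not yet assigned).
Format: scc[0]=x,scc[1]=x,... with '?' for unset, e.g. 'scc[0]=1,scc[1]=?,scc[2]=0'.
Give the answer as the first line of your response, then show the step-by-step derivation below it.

scc[0]=?,scc[1]=?,scc[2]=?,scc[3]=?,scc[4]=?,scc[5]=?,scc[6]=?

step 1: low=(low[0]=0,low[1]=1,low[2]=0,low[3]=2,low[4]=?,low[5]=3,low[6]=?); scc=(scc[0]=?,scc[1]=?,scc[2]=?,scc[3]=?,scc[4]=?,scc[5]=?,scc[6]=?)
step 2: low=(low[0]=0,low[1]=1,low[2]=0,low[3]=2,low[4]=?,low[5]=3,low[6]=?); scc=(scc[0]=?,scc[1]=?,scc[2]=?,scc[3]=?,scc[4]=?,scc[5]=?,scc[6]=?)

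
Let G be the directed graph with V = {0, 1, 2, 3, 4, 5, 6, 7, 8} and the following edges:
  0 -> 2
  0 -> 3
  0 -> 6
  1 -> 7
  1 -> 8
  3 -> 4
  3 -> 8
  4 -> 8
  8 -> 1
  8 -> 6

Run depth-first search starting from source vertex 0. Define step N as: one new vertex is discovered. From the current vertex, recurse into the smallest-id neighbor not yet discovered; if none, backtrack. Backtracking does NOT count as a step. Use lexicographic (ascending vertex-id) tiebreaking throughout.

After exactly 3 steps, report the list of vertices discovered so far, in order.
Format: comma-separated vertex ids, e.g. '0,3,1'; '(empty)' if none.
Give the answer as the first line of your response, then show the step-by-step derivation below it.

0,2,3

step 1: discover 0; path=0; order=0
step 2: discover 2; path=0>2; order=0,2
step 3: discover 3; path=0>3; order=0,2,3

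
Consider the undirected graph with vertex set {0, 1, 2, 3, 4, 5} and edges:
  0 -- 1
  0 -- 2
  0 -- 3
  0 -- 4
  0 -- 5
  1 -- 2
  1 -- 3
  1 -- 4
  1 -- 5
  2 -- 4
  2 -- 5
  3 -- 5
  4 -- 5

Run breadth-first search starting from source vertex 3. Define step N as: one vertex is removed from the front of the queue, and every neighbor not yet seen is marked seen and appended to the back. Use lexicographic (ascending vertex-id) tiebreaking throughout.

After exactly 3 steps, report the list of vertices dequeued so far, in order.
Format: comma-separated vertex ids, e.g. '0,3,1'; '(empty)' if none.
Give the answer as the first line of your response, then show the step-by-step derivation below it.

3,0,1

step 1: dequeue 3; queue=[0,1,5]; order=3
step 2: dequeue 0; queue=[1,5,2,4]; order=3,0
step 3: dequeue 1; queue=[5,2,4]; order=3,0,1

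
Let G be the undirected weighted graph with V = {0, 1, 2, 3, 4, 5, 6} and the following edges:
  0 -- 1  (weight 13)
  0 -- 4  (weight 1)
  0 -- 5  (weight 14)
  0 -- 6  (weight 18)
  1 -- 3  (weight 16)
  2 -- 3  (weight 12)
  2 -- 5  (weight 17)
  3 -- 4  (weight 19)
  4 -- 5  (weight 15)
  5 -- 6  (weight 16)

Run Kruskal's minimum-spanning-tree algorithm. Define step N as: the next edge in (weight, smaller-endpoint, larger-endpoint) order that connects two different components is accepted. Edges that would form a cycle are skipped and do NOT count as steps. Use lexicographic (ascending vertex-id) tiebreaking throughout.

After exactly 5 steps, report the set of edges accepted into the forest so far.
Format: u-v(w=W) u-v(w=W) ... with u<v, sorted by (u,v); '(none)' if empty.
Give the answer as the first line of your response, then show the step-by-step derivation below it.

0-1(w=13) 0-4(w=1) 0-5(w=14) 1-3(w=16) 2-3(w=12)

step 1: add edge 0-4 (w=1); MST = {0-4(w=1)}
step 2: add edge 2-3 (w=12); MST = {0-4(w=1) 2-3(w=12)}
step 3: add edge 0-1 (w=13); MST = {0-1(w=13) 0-4(w=1) 2-3(w=12)}
step 4: add edge 0-5 (w=14); MST = {0-1(w=13) 0-4(w=1) 0-5(w=14) 2-3(w=12)}
step 5: add edge 1-3 (w=16); MST = {0-1(w=13) 0-4(w=1) 0-5(w=14) 1-3(w=16) 2-3(w=12)}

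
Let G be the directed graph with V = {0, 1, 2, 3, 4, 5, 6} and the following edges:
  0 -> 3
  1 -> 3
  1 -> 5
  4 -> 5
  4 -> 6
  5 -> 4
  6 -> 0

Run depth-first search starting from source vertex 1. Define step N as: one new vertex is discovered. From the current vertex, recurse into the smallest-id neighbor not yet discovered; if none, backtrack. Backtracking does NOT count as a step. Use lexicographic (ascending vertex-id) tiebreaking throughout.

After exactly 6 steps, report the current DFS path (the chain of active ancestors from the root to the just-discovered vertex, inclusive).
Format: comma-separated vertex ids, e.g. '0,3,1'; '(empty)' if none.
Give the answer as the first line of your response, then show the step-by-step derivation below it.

1,5,4,6,0

step 1: discover 1; path=1; order=1
step 2: discover 3; path=1>3; order=1,3
step 3: discover 5; path=1>5; order=1,3,5
step 4: discover 4; path=1>5>4; order=1,3,5,4
step 5: discover 6; path=1>5>4>6; order=1,3,5,4,6
step 6: discover 0; path=1>5>4>6>0; order=1,3,5,4,6,0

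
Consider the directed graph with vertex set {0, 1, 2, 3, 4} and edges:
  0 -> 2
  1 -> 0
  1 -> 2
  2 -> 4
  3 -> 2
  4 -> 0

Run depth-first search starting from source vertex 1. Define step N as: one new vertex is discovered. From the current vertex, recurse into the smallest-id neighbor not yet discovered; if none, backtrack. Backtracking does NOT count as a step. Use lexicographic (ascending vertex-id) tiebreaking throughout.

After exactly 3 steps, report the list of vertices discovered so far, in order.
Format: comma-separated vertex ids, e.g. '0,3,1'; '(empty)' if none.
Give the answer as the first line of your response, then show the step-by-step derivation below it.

1,0,2

step 1: discover 1; path=1; order=1
step 2: discover 0; path=1>0; order=1,0
step 3: discover 2; path=1>0>2; order=1,0,2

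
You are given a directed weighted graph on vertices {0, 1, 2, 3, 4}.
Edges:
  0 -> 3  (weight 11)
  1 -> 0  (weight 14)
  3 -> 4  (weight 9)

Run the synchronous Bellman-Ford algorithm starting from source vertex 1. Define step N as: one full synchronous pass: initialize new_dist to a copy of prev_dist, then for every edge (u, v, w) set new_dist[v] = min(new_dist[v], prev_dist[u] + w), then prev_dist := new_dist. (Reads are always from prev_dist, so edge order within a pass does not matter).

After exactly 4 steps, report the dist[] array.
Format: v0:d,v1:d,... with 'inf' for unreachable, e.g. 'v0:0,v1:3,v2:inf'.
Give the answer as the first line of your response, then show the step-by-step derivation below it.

v0:14,v1:0,v2:inf,v3:25,v4:34

step 1: dist = v0:14,v1:0,v2:inf,v3:inf,v4:inf
step 2: dist = v0:14,v1:0,v2:inf,v3:25,v4:inf
step 3: dist = v0:14,v1:0,v2:inf,v3:25,v4:34
step 4: dist = v0:14,v1:0,v2:inf,v3:25,v4:34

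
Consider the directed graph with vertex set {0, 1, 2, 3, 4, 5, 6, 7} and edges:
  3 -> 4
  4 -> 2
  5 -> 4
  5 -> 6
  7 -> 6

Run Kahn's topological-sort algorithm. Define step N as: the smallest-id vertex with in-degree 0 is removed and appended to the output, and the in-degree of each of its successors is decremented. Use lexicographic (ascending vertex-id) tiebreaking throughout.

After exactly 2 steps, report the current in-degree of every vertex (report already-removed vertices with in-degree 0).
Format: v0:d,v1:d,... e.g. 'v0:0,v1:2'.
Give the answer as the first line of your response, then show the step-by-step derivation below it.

v0:0,v1:0,v2:1,v3:0,v4:2,v5:0,v6:2,v7:0

step 1: output 0; order=[0]; indeg=(0,0,1,0,2,0,2,0)
step 2: output 1; order=[0,1]; indeg=(0,0,1,0,2,0,2,0)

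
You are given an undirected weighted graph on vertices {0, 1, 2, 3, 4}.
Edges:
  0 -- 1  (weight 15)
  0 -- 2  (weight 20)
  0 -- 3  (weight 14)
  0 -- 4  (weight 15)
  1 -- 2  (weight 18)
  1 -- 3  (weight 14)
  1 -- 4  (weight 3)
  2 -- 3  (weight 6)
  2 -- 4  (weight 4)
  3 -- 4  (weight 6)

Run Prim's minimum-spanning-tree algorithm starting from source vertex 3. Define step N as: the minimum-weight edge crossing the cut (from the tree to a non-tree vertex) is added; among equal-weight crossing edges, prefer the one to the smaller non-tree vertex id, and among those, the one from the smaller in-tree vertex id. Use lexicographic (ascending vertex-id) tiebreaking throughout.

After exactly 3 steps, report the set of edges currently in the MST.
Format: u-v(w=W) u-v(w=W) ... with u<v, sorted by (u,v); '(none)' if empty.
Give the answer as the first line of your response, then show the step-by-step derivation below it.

1-4(w=3) 2-3(w=6) 2-4(w=4)

step 1: add edge 2-3 (w=6); MST = {2-3(w=6)}
step 2: add edge 2-4 (w=4); MST = {2-3(w=6) 2-4(w=4)}
step 3: add edge 1-4 (w=3); MST = {1-4(w=3) 2-3(w=6) 2-4(w=4)}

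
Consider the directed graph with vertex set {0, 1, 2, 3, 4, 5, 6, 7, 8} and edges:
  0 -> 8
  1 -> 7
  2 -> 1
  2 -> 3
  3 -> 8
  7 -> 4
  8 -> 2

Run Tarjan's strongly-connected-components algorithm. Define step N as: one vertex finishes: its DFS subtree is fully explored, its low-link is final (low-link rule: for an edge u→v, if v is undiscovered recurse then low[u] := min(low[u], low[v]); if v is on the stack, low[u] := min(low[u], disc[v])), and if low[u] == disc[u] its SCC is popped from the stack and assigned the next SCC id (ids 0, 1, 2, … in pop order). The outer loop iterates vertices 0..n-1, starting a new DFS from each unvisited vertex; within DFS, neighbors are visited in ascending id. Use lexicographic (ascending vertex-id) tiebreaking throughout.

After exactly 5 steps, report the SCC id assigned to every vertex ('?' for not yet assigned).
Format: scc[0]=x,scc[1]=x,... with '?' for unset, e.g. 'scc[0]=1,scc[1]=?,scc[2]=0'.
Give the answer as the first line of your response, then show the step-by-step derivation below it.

scc[0]=?,scc[1]=2,scc[2]=?,scc[3]=?,scc[4]=0,scc[5]=?,scc[6]=?,scc[7]=1,scc[8]=?

step 1: low=(low[0]=0,low[1]=3,low[2]=2,low[3]=?,low[4]=5,low[5]=?,low[6]=?,low[7]=4,low[8]=1); scc=(scc[0]=?,scc[1]=?,scc[2]=?,scc[3]=?,scc[4]=0,scc[5]=?,scc[6]=?,scc[7]=?,scc[8]=?)
step 2: low=(low[0]=0,low[1]=3,low[2]=2,low[3]=?,low[4]=5,low[5]=?,low[6]=?,low[7]=4,low[8]=1); scc=(scc[0]=?,scc[1]=?,scc[2]=?,scc[3]=?,scc[4]=0,scc[5]=?,scc[6]=?,scc[7]=1,scc[8]=?)
step 3: low=(low[0]=0,low[1]=3,low[2]=2,low[3]=?,low[4]=5,low[5]=?,low[6]=?,low[7]=4,low[8]=1); scc=(scc[0]=?,scc[1]=2,scc[2]=?,scc[3]=?,scc[4]=0,scc[5]=?,scc[6]=?,scc[7]=1,scc[8]=?)
step 4: low=(low[0]=0,low[1]=3,low[2]=2,low[3]=1,low[4]=5,low[5]=?,low[6]=?,low[7]=4,low[8]=1); scc=(scc[0]=?,scc[1]=2,scc[2]=?,scc[3]=?,scc[4]=0,scc[5]=?,scc[6]=?,scc[7]=1,scc[8]=?)
step 5: low=(low[0]=0,low[1]=3,low[2]=1,low[3]=1,low[4]=5,low[5]=?,low[6]=?,low[7]=4,low[8]=1); scc=(scc[0]=?,scc[1]=2,scc[2]=?,scc[3]=?,scc[4]=0,scc[5]=?,scc[6]=?,scc[7]=1,scc[8]=?)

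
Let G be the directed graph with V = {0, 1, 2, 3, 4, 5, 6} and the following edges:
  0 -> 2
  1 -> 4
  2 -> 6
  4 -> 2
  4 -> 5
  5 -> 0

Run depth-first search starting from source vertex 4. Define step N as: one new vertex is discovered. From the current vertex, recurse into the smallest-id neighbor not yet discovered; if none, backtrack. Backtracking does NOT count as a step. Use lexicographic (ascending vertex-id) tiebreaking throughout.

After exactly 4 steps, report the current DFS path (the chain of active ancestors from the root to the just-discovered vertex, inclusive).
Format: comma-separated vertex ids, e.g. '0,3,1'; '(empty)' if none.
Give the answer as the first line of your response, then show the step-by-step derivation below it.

4,5

step 1: discover 4; path=4; order=4
step 2: discover 2; path=4>2; order=4,2
step 3: discover 6; path=4>2>6; order=4,2,6
step 4: discover 5; path=4>5; order=4,2,6,5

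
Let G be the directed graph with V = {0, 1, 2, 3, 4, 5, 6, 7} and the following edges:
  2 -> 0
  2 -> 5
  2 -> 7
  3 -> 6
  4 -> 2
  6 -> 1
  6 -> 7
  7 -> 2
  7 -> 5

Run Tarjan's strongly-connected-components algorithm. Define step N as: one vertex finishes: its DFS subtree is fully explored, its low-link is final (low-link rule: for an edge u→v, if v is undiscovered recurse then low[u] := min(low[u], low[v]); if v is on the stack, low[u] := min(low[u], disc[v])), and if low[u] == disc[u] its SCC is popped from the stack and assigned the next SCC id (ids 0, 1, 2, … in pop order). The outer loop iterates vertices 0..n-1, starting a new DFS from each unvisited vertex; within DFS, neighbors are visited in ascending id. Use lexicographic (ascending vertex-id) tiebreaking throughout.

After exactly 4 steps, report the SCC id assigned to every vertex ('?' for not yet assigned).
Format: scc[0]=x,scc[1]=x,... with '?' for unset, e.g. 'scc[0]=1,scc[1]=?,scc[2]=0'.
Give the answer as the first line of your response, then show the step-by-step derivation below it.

scc[0]=0,scc[1]=1,scc[2]=?,scc[3]=?,scc[4]=?,scc[5]=2,scc[6]=?,scc[7]=?

step 1: low=(low[0]=0,low[1]=?,low[2]=?,low[3]=?,low[4]=?,low[5]=?,low[6]=?,low[7]=?); scc=(scc[0]=0,scc[1]=?,scc[2]=?,scc[3]=?,scc[4]=?,scc[5]=?,scc[6]=?,scc[7]=?)
step 2: low=(low[0]=0,low[1]=1,low[2]=?,low[3]=?,low[4]=?,low[5]=?,low[6]=?,low[7]=?); scc=(scc[0]=0,scc[1]=1,scc[2]=?,scc[3]=?,scc[4]=?,scc[5]=?,scc[6]=?,scc[7]=?)
step 3: low=(low[0]=0,low[1]=1,low[2]=2,low[3]=?,low[4]=?,low[5]=3,low[6]=?,low[7]=?); scc=(scc[0]=0,scc[1]=1,scc[2]=?,scc[3]=?,scc[4]=?,scc[5]=2,scc[6]=?,scc[7]=?)
step 4: low=(low[0]=0,low[1]=1,low[2]=2,low[3]=?,low[4]=?,low[5]=3,low[6]=?,low[7]=2); scc=(scc[0]=0,scc[1]=1,scc[2]=?,scc[3]=?,scc[4]=?,scc[5]=2,scc[6]=?,scc[7]=?)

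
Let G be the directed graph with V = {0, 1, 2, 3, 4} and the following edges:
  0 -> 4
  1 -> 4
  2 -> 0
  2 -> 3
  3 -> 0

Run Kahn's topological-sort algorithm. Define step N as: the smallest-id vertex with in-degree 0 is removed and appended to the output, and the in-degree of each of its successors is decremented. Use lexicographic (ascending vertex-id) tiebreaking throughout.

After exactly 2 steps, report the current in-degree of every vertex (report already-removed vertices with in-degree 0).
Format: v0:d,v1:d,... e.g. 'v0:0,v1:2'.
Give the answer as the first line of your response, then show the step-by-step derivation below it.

v0:1,v1:0,v2:0,v3:0,v4:1

step 1: output 1; order=[1]; indeg=(2,0,0,1,1)
step 2: output 2; order=[1,2]; indeg=(1,0,0,0,1)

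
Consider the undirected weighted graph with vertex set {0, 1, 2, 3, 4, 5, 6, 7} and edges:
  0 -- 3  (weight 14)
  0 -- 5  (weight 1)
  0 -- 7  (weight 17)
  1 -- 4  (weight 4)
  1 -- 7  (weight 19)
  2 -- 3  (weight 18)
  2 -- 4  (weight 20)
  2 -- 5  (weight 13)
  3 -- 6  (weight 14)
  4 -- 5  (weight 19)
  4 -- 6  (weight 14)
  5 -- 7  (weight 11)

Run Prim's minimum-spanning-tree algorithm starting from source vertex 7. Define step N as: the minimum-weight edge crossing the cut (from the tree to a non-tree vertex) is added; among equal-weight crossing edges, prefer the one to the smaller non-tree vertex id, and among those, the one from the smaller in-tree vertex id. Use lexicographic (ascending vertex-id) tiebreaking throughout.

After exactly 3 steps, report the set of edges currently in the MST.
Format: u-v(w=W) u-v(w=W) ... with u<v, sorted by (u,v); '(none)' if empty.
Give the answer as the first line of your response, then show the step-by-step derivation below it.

0-5(w=1) 2-5(w=13) 5-7(w=11)

step 1: add edge 5-7 (w=11); MST = {5-7(w=11)}
step 2: add edge 0-5 (w=1); MST = {0-5(w=1) 5-7(w=11)}
step 3: add edge 2-5 (w=13); MST = {0-5(w=1) 2-5(w=13) 5-7(w=11)}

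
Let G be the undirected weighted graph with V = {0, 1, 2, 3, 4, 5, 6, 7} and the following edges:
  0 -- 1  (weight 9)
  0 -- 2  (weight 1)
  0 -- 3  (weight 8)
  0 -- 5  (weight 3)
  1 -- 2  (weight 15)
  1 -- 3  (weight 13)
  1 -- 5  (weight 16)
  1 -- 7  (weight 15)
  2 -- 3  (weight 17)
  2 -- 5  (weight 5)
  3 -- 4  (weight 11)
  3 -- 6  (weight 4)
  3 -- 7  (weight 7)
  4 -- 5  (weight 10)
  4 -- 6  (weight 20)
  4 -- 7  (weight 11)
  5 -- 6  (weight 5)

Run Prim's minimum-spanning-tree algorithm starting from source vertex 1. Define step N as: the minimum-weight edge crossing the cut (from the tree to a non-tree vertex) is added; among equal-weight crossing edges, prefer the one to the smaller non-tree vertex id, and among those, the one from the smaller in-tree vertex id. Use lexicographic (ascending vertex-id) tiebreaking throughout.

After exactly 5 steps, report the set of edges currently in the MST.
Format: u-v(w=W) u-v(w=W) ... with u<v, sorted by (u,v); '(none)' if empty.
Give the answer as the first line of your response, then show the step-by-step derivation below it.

0-1(w=9) 0-2(w=1) 0-5(w=3) 3-6(w=4) 5-6(w=5)

step 1: add edge 0-1 (w=9); MST = {0-1(w=9)}
step 2: add edge 0-2 (w=1); MST = {0-1(w=9) 0-2(w=1)}
step 3: add edge 0-5 (w=3); MST = {0-1(w=9) 0-2(w=1) 0-5(w=3)}
step 4: add edge 5-6 (w=5); MST = {0-1(w=9) 0-2(w=1) 0-5(w=3) 5-6(w=5)}
step 5: add edge 3-6 (w=4); MST = {0-1(w=9) 0-2(w=1) 0-5(w=3) 3-6(w=4) 5-6(w=5)}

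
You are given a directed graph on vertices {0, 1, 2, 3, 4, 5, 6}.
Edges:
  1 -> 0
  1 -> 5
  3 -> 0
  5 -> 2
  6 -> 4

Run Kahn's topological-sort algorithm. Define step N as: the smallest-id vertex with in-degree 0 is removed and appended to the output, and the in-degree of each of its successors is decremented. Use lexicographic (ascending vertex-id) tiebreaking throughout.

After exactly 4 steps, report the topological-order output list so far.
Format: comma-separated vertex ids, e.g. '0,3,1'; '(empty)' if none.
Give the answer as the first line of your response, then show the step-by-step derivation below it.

1,3,0,5

step 1: output 1; order=[1]; indeg=(1,0,1,0,1,0,0)
step 2: output 3; order=[1,3]; indeg=(0,0,1,0,1,0,0)
step 3: output 0; order=[1,3,0]; indeg=(0,0,1,0,1,0,0)
step 4: output 5; order=[1,3,0,5]; indeg=(0,0,0,0,1,0,0)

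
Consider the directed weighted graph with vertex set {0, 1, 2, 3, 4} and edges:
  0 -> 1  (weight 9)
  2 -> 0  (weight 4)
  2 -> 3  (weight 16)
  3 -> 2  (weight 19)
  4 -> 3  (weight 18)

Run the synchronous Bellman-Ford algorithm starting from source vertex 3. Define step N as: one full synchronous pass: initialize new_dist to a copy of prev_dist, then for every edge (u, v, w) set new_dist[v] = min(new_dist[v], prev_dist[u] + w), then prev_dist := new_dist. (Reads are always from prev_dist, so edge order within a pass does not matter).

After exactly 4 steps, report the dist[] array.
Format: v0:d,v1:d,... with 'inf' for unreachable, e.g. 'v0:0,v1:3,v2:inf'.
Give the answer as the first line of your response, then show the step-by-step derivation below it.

v0:23,v1:32,v2:19,v3:0,v4:inf

step 1: dist = v0:inf,v1:inf,v2:19,v3:0,v4:inf
step 2: dist = v0:23,v1:inf,v2:19,v3:0,v4:inf
step 3: dist = v0:23,v1:32,v2:19,v3:0,v4:inf
step 4: dist = v0:23,v1:32,v2:19,v3:0,v4:inf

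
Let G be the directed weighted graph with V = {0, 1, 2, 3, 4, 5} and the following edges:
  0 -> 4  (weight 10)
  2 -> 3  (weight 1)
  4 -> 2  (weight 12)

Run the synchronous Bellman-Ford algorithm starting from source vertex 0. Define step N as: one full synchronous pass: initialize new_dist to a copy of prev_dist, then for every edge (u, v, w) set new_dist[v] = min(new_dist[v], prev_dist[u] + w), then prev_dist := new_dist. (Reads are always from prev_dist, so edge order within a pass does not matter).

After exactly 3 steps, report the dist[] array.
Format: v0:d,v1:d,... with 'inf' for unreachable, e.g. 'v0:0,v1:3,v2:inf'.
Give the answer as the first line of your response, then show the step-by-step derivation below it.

v0:0,v1:inf,v2:22,v3:23,v4:10,v5:inf

step 1: dist = v0:0,v1:inf,v2:inf,v3:inf,v4:10,v5:inf
step 2: dist = v0:0,v1:inf,v2:22,v3:inf,v4:10,v5:inf
step 3: dist = v0:0,v1:inf,v2:22,v3:23,v4:10,v5:inf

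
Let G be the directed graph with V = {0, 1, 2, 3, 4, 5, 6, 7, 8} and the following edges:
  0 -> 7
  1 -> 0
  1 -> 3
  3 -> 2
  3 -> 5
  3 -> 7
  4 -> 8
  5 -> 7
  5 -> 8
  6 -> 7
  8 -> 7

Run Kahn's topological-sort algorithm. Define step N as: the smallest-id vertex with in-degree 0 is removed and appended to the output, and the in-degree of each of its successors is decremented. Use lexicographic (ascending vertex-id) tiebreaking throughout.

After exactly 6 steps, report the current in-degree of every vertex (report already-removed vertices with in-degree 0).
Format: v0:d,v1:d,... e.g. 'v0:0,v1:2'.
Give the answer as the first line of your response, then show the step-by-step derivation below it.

v0:0,v1:0,v2:0,v3:0,v4:0,v5:0,v6:0,v7:2,v8:0

step 1: output 1; order=[1]; indeg=(0,0,1,0,0,1,0,5,2)
step 2: output 0; order=[1,0]; indeg=(0,0,1,0,0,1,0,4,2)
step 3: output 3; order=[1,0,3]; indeg=(0,0,0,0,0,0,0,3,2)
step 4: output 2; order=[1,0,3,2]; indeg=(0,0,0,0,0,0,0,3,2)
step 5: output 4; order=[1,0,3,2,4]; indeg=(0,0,0,0,0,0,0,3,1)
step 6: output 5; order=[1,0,3,2,4,5]; indeg=(0,0,0,0,0,0,0,2,0)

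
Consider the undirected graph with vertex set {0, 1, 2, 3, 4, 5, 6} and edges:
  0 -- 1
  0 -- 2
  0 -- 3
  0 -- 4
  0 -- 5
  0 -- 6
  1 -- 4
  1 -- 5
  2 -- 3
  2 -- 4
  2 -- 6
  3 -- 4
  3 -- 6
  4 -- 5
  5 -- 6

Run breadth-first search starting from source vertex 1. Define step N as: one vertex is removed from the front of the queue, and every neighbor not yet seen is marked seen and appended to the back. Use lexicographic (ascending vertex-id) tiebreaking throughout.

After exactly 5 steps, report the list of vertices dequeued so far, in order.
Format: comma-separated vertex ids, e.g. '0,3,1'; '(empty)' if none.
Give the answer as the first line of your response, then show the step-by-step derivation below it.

1,0,4,5,2

step 1: dequeue 1; queue=[0,4,5]; order=1
step 2: dequeue 0; queue=[4,5,2,3,6]; order=1,0
step 3: dequeue 4; queue=[5,2,3,6]; order=1,0,4
step 4: dequeue 5; queue=[2,3,6]; order=1,0,4,5
step 5: dequeue 2; queue=[3,6]; order=1,0,4,5,2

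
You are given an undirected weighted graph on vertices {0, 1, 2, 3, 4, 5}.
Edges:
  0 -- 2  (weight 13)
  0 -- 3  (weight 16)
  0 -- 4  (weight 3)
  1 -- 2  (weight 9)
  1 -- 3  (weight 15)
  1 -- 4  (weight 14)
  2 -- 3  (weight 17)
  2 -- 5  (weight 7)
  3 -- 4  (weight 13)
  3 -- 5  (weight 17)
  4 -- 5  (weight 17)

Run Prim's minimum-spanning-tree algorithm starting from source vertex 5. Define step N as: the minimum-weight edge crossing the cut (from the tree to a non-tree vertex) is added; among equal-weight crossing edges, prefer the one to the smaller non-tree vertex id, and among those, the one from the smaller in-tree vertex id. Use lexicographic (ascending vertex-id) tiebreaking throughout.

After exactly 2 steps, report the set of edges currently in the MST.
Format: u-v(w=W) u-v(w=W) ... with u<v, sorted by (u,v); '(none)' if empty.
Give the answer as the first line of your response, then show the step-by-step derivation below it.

1-2(w=9) 2-5(w=7)

step 1: add edge 2-5 (w=7); MST = {2-5(w=7)}
step 2: add edge 1-2 (w=9); MST = {1-2(w=9) 2-5(w=7)}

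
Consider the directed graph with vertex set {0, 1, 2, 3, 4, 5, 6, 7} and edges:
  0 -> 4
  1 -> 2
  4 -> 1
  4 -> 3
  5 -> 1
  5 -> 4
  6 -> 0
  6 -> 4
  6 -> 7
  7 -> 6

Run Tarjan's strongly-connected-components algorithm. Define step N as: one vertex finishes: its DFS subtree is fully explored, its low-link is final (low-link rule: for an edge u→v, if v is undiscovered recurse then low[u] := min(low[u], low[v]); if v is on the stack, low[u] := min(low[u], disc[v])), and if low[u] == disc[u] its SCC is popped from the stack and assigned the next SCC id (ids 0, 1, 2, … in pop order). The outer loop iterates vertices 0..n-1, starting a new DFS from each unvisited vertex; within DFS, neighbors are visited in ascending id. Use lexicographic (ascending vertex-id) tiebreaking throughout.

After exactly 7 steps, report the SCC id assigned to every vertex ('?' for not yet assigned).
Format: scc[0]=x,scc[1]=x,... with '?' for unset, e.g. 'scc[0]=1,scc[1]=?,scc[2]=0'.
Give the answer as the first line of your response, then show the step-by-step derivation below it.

scc[0]=4,scc[1]=1,scc[2]=0,scc[3]=2,scc[4]=3,scc[5]=5,scc[6]=?,scc[7]=?

step 1: low=(low[0]=0,low[1]=2,low[2]=3,low[3]=?,low[4]=1,low[5]=?,low[6]=?,low[7]=?); scc=(scc[0]=?,scc[1]=?,scc[2]=0,scc[3]=?,scc[4]=?,scc[5]=?,scc[6]=?,scc[7]=?)
step 2: low=(low[0]=0,low[1]=2,low[2]=3,low[3]=?,low[4]=1,low[5]=?,low[6]=?,low[7]=?); scc=(scc[0]=?,scc[1]=1,scc[2]=0,scc[3]=?,scc[4]=?,scc[5]=?,scc[6]=?,scc[7]=?)
step 3: low=(low[0]=0,low[1]=2,low[2]=3,low[3]=4,low[4]=1,low[5]=?,low[6]=?,low[7]=?); scc=(scc[0]=?,scc[1]=1,scc[2]=0,scc[3]=2,scc[4]=?,scc[5]=?,scc[6]=?,scc[7]=?)
step 4: low=(low[0]=0,low[1]=2,low[2]=3,low[3]=4,low[4]=1,low[5]=?,low[6]=?,low[7]=?); scc=(scc[0]=?,scc[1]=1,scc[2]=0,scc[3]=2,scc[4]=3,scc[5]=?,scc[6]=?,scc[7]=?)
step 5: low=(low[0]=0,low[1]=2,low[2]=3,low[3]=4,low[4]=1,low[5]=?,low[6]=?,low[7]=?); scc=(scc[0]=4,scc[1]=1,scc[2]=0,scc[3]=2,scc[4]=3,scc[5]=?,scc[6]=?,scc[7]=?)
step 6: low=(low[0]=0,low[1]=2,low[2]=3,low[3]=4,low[4]=1,low[5]=5,low[6]=?,low[7]=?); scc=(scc[0]=4,scc[1]=1,scc[2]=0,scc[3]=2,scc[4]=3,scc[5]=5,scc[6]=?,scc[7]=?)
step 7: low=(low[0]=0,low[1]=2,low[2]=3,low[3]=4,low[4]=1,low[5]=5,low[6]=6,low[7]=6); scc=(scc[0]=4,scc[1]=1,scc[2]=0,scc[3]=2,scc[4]=3,scc[5]=5,scc[6]=?,scc[7]=?)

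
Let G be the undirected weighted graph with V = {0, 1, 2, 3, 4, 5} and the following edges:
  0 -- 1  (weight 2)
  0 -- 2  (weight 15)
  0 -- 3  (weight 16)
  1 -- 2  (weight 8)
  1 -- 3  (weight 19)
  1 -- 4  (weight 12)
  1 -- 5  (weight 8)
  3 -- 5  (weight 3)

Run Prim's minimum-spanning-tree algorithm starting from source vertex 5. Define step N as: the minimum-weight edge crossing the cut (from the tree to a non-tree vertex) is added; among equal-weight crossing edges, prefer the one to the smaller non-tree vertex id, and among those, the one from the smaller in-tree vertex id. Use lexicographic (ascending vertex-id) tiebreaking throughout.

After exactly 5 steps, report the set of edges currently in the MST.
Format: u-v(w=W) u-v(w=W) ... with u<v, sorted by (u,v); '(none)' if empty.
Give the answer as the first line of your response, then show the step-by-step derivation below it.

0-1(w=2) 1-2(w=8) 1-4(w=12) 1-5(w=8) 3-5(w=3)

step 1: add edge 3-5 (w=3); MST = {3-5(w=3)}
step 2: add edge 1-5 (w=8); MST = {1-5(w=8) 3-5(w=3)}
step 3: add edge 0-1 (w=2); MST = {0-1(w=2) 1-5(w=8) 3-5(w=3)}
step 4: add edge 1-2 (w=8); MST = {0-1(w=2) 1-2(w=8) 1-5(w=8) 3-5(w=3)}
step 5: add edge 1-4 (w=12); MST = {0-1(w=2) 1-2(w=8) 1-4(w=12) 1-5(w=8) 3-5(w=3)}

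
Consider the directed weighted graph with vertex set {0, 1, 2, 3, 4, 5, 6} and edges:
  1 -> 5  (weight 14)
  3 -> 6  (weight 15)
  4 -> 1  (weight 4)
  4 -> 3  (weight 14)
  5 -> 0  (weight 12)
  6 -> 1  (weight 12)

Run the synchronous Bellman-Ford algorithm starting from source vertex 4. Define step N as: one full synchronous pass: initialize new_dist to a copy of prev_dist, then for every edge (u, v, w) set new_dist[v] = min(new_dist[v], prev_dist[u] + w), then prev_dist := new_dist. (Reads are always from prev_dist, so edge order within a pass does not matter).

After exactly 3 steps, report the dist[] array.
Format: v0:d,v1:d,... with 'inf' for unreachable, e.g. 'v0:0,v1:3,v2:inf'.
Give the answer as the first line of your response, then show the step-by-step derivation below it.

v0:30,v1:4,v2:inf,v3:14,v4:0,v5:18,v6:29

step 1: dist = v0:inf,v1:4,v2:inf,v3:14,v4:0,v5:inf,v6:inf
step 2: dist = v0:inf,v1:4,v2:inf,v3:14,v4:0,v5:18,v6:29
step 3: dist = v0:30,v1:4,v2:inf,v3:14,v4:0,v5:18,v6:29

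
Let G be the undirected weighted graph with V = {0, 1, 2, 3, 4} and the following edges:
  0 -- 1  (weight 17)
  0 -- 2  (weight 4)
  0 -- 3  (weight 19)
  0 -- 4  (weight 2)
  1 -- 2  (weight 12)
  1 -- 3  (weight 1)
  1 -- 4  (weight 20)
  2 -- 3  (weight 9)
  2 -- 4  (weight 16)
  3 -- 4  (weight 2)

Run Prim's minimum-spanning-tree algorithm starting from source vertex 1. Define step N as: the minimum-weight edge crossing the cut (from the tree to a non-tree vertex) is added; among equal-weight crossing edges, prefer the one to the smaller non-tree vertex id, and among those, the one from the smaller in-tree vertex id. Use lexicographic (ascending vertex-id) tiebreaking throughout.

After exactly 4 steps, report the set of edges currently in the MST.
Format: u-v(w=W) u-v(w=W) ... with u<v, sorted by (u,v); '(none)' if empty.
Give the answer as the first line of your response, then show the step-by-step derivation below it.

0-2(w=4) 0-4(w=2) 1-3(w=1) 3-4(w=2)

step 1: add edge 1-3 (w=1); MST = {1-3(w=1)}
step 2: add edge 3-4 (w=2); MST = {1-3(w=1) 3-4(w=2)}
step 3: add edge 0-4 (w=2); MST = {0-4(w=2) 1-3(w=1) 3-4(w=2)}
step 4: add edge 0-2 (w=4); MST = {0-2(w=4) 0-4(w=2) 1-3(w=1) 3-4(w=2)}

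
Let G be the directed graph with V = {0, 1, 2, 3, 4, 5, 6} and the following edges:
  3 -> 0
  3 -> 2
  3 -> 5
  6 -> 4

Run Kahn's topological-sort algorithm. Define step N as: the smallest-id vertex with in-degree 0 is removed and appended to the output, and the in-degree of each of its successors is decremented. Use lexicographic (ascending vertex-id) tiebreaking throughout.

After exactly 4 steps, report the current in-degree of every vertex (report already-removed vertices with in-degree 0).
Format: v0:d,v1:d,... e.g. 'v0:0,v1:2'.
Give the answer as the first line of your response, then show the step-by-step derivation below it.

v0:0,v1:0,v2:0,v3:0,v4:1,v5:0,v6:0

step 1: output 1; order=[1]; indeg=(1,0,1,0,1,1,0)
step 2: output 3; order=[1,3]; indeg=(0,0,0,0,1,0,0)
step 3: output 0; order=[1,3,0]; indeg=(0,0,0,0,1,0,0)
step 4: output 2; order=[1,3,0,2]; indeg=(0,0,0,0,1,0,0)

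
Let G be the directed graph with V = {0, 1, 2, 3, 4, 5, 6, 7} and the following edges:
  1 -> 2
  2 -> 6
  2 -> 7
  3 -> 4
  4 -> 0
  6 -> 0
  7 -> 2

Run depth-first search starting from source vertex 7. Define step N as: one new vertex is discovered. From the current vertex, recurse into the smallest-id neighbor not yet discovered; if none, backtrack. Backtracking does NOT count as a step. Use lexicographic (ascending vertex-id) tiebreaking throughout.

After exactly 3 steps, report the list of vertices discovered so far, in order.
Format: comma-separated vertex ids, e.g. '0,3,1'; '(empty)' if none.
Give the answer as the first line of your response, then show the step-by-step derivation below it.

7,2,6

step 1: discover 7; path=7; order=7
step 2: discover 2; path=7>2; order=7,2
step 3: discover 6; path=7>2>6; order=7,2,6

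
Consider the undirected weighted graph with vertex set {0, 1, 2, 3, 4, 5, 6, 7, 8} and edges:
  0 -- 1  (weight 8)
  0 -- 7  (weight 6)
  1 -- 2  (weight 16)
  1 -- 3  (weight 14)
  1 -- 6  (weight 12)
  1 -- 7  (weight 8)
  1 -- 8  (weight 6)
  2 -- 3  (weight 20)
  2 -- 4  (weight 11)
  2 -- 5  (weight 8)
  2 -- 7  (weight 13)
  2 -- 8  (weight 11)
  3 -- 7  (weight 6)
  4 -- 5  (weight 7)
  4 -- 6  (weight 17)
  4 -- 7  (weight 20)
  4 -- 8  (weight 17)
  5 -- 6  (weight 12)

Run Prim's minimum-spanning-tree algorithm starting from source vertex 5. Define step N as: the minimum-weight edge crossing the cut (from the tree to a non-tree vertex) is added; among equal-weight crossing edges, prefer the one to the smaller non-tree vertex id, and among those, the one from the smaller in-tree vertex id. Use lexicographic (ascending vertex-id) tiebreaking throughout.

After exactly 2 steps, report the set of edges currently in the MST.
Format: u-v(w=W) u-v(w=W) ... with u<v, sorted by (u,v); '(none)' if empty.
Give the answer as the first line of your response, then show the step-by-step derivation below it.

2-5(w=8) 4-5(w=7)

step 1: add edge 4-5 (w=7); MST = {4-5(w=7)}
step 2: add edge 2-5 (w=8); MST = {2-5(w=8) 4-5(w=7)}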